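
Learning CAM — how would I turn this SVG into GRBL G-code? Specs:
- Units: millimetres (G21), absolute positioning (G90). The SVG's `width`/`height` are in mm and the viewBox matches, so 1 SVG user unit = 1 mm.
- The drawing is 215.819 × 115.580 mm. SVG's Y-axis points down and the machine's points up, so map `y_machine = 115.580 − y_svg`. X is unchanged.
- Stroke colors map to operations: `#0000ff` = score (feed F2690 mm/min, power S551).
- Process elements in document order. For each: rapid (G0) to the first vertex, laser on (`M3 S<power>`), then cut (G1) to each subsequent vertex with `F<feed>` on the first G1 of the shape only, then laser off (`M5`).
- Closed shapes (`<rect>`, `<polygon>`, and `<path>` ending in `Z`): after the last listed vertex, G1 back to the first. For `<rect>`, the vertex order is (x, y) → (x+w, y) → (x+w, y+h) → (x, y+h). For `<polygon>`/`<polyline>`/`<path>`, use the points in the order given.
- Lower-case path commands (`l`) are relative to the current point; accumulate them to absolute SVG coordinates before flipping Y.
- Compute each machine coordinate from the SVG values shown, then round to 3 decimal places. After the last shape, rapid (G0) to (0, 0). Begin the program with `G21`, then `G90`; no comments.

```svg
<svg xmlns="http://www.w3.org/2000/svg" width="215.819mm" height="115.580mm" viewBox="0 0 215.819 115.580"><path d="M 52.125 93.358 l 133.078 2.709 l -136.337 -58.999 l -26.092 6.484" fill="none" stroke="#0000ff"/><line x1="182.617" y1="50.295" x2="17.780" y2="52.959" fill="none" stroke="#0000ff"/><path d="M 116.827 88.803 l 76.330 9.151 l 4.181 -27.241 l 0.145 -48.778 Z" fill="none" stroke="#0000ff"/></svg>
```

G21
G90
G0 X52.125 Y22.222
M3 S551
G1 X185.203 Y19.513 F2690
G1 X48.866 Y78.512
G1 X22.774 Y72.028
M5
G0 X182.617 Y65.285
M3 S551
G1 X17.780 Y62.621 F2690
M5
G0 X116.827 Y26.777
M3 S551
G1 X193.157 Y17.626 F2690
G1 X197.338 Y44.867
G1 X197.483 Y93.645
G1 X116.827 Y26.777
M5
G0 X0.000 Y0.000

Since the viewBox matches the mm dimensions, user units are millimetres directly. The only transform is the Y-flip y_m = 115.580 − y_svg.

Shape 1 is a open polyline drawn with `<path>`. Its stroke #0000ff means score at S551, F2690. After flipping Y the toolpath is (52.125,22.222) → (185.203,19.513) → (48.866,78.512) → (22.774,72.028).

Shape 2 is a line segment drawn with `<line>`. Its stroke #0000ff means score at S551, F2690. After flipping Y the toolpath is (182.617,65.285) → (17.780,62.621).

Shape 3 is a closed polygon drawn with `<path>`. Its stroke #0000ff means score at S551, F2690. After flipping Y the toolpath is (116.827,26.777) → (193.157,17.626) → (197.338,44.867) → (197.483,93.645) → (116.827,26.777), returning to the start.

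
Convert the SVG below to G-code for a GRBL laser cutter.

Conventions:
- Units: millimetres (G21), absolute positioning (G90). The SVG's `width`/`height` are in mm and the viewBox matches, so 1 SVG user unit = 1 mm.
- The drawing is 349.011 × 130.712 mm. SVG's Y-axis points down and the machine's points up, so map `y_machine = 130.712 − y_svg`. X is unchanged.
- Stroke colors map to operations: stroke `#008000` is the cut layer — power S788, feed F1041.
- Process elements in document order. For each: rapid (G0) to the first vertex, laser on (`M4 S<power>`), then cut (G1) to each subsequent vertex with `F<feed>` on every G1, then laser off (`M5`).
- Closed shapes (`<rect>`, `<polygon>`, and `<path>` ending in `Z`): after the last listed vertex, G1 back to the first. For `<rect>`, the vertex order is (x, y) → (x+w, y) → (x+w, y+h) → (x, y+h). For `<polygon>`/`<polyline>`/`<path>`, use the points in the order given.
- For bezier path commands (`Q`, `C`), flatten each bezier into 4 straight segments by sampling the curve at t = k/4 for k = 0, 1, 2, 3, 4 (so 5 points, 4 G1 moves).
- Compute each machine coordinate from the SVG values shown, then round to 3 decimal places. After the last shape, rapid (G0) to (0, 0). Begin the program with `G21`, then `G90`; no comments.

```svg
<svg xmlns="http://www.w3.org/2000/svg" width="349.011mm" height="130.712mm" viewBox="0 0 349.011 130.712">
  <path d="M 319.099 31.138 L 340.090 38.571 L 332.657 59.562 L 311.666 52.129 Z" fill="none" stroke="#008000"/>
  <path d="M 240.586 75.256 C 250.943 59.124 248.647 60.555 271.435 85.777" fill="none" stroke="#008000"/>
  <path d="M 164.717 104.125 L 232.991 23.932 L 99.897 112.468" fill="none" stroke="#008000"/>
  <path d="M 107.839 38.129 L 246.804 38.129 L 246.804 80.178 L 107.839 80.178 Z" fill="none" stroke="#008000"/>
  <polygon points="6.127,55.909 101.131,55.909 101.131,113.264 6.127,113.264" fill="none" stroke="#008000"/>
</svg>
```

G21
G90
G0 X319.099 Y99.574
M4 S788
G1 X340.090 Y92.141 F1041
G1 X332.657 Y71.150 F1041
G1 X311.666 Y78.583 F1041
G1 X319.099 Y99.574 F1041
M5
G0 X240.586 Y55.456
M4 S788
G1 X246.571 Y64.165 F1041
G1 X251.349 Y65.703 F1041
G1 X258.458 Y59.488 F1041
G1 X271.435 Y44.935 F1041
M5
G0 X164.717 Y26.587
M4 S788
G1 X232.991 Y106.780 F1041
G1 X99.897 Y18.244 F1041
M5
G0 X107.839 Y92.583
M4 S788
G1 X246.804 Y92.583 F1041
G1 X246.804 Y50.534 F1041
G1 X107.839 Y50.534 F1041
G1 X107.839 Y92.583 F1041
M5
G0 X6.127 Y74.803
M4 S788
G1 X101.131 Y74.803 F1041
G1 X101.131 Y17.448 F1041
G1 X6.127 Y17.448 F1041
G1 X6.127 Y74.803 F1041
M5
G0 X0.000 Y0.000

viewBox `0 0 349.011 130.712` with mm width/height → 1 unit = 1 mm. Flip: y_m = 130.712 − y_svg.

**Shape 1** — `<path>` regular polygon, stroke `#008000` → cut (S788, F1041). Machine vertices: (319.099,99.574) → (340.090,92.141) → (332.657,71.150) → (311.666,78.583) → (319.099,99.574). Closed: final G1 returns to the first vertex.

**Shape 2** — `<path>` cubic bezier, stroke `#008000` → cut (S788, F1041). Control points (SVG): P0=(240.586,75.256), P1=(250.943,59.124), P2=(248.647,60.555), P3=(271.435,85.777); sampled at t=k/4. Machine vertices: (240.586,55.456) → (246.571,64.165) → (251.349,65.703) → (258.458,59.488) → (271.435,44.935). Open path.

**Shape 3** — `<path>` open polyline, stroke `#008000` → cut (S788, F1041). Machine vertices: (164.717,26.587) → (232.991,106.780) → (99.897,18.244). Open path.

**Shape 4** — `<path>` rectangle, stroke `#008000` → cut (S788, F1041). Machine vertices: (107.839,92.583) → (246.804,92.583) → (246.804,50.534) → (107.839,50.534) → (107.839,92.583). Closed: final G1 returns to the first vertex.

**Shape 5** — `<polygon>` rectangle, stroke `#008000` → cut (S788, F1041). Machine vertices: (6.127,74.803) → (101.131,74.803) → (101.131,17.448) → (6.127,17.448) → (6.127,74.803). Closed: final G1 returns to the first vertex.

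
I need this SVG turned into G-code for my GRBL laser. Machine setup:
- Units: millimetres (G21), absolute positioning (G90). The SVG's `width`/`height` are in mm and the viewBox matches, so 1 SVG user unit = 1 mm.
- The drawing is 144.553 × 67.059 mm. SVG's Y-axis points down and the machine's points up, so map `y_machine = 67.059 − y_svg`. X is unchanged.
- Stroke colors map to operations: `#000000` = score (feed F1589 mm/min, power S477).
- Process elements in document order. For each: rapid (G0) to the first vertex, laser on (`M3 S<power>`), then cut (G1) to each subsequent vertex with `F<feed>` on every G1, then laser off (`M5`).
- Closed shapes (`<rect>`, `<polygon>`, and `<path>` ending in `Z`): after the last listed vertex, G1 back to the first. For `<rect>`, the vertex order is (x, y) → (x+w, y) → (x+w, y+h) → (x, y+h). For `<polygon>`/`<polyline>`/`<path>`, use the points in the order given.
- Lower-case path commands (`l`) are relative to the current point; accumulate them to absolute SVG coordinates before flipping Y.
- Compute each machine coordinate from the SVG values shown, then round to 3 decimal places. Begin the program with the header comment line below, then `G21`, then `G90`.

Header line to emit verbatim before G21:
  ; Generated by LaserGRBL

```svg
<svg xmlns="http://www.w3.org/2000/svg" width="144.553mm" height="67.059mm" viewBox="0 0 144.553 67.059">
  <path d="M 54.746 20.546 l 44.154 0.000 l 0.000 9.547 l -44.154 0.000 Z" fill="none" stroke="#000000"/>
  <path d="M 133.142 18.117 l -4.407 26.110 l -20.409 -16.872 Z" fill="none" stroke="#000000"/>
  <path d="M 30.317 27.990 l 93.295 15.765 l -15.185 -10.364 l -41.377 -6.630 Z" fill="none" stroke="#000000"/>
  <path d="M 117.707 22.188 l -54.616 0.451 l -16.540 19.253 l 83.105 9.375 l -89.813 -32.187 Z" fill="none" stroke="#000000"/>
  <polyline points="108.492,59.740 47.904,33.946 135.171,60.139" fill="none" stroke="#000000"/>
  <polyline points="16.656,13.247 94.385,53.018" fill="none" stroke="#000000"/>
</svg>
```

viewBox `0 0 144.553 67.059` with mm width/height → 1 unit = 1 mm. Flip: y_m = 67.059 − y_svg.

**Shape 1** — `<path>` rectangle, stroke `#000000` → score (S477, F1589). Machine vertices: (54.746,46.513) → (98.900,46.513) → (98.900,36.966) → (54.746,36.966) → (54.746,46.513). Closed: final G1 returns to the first vertex.

**Shape 2** — `<path>` regular polygon, stroke `#000000` → score (S477, F1589). Machine vertices: (133.142,48.942) → (128.735,22.832) → (108.326,39.704) → (133.142,48.942). Closed: final G1 returns to the first vertex.

**Shape 3** — `<path>` closed polygon, stroke `#000000` → score (S477, F1589). Machine vertices: (30.317,39.069) → (123.612,23.304) → (108.427,33.668) → (67.050,40.298) → (30.317,39.069). Closed: final G1 returns to the first vertex.

**Shape 4** — `<path>` closed polygon, stroke `#000000` → score (S477, F1589). Machine vertices: (117.707,44.871) → (63.091,44.420) → (46.551,25.167) → (129.656,15.792) → (39.843,47.979) → (117.707,44.871). Closed: final G1 returns to the first vertex.

**Shape 5** — `<polyline>` open polyline, stroke `#000000` → score (S477, F1589). Machine vertices: (108.492,7.319) → (47.904,33.113) → (135.171,6.920). Open path.

**Shape 6** — `<polyline>` line segment, stroke `#000000` → score (S477, F1589). Machine vertices: (16.656,53.812) → (94.385,14.041). Open path.

; Generated by LaserGRBL
G21
G90
G0 X54.746 Y46.513
M3 S477
G1 X98.900 Y46.513 F1589
G1 X98.900 Y36.966 F1589
G1 X54.746 Y36.966 F1589
G1 X54.746 Y46.513 F1589
M5
G0 X133.142 Y48.942
M3 S477
G1 X128.735 Y22.832 F1589
G1 X108.326 Y39.704 F1589
G1 X133.142 Y48.942 F1589
M5
G0 X30.317 Y39.069
M3 S477
G1 X123.612 Y23.304 F1589
G1 X108.427 Y33.668 F1589
G1 X67.050 Y40.298 F1589
G1 X30.317 Y39.069 F1589
M5
G0 X117.707 Y44.871
M3 S477
G1 X63.091 Y44.420 F1589
G1 X46.551 Y25.167 F1589
G1 X129.656 Y15.792 F1589
G1 X39.843 Y47.979 F1589
G1 X117.707 Y44.871 F1589
M5
G0 X108.492 Y7.319
M3 S477
G1 X47.904 Y33.113 F1589
G1 X135.171 Y6.920 F1589
M5
G0 X16.656 Y53.812
M3 S477
G1 X94.385 Y14.041 F1589
M5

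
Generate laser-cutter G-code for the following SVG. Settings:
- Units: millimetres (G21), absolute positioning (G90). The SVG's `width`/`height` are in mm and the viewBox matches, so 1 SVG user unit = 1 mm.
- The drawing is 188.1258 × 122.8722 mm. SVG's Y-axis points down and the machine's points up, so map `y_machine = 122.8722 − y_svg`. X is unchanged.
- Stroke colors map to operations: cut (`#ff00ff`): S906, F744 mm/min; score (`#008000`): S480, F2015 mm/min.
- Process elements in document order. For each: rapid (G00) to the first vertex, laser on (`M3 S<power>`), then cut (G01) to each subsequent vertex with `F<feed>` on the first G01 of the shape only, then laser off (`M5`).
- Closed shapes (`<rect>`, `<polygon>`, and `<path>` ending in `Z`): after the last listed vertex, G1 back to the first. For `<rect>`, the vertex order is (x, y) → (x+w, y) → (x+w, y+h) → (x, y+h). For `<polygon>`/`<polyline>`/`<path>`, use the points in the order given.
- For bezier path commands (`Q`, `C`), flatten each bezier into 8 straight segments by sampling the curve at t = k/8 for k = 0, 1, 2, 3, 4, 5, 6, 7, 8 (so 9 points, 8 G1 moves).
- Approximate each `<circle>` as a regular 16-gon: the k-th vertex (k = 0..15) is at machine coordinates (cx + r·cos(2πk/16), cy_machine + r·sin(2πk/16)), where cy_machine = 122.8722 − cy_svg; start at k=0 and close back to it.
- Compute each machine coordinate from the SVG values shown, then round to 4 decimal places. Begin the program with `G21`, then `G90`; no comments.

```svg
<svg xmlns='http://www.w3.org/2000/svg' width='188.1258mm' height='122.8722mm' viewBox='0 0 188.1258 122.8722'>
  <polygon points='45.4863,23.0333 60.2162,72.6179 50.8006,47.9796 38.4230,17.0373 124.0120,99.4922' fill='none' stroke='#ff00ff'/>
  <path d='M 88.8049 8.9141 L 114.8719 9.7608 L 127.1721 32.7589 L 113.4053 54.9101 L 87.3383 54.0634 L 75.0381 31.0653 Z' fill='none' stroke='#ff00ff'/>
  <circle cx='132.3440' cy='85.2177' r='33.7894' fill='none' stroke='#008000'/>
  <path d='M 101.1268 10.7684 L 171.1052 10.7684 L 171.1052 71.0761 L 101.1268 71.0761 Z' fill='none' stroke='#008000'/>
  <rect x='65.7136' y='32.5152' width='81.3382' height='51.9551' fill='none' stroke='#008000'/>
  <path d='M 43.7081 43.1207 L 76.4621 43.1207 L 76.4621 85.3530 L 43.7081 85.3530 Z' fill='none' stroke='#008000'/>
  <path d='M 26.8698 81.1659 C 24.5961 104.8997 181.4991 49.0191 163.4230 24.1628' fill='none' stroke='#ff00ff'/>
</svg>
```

G21
G90
G00 X45.4863 Y99.8389
M3 S906
G01 X60.2162 Y50.2543 F744
G01 X50.8006 Y74.8926
G01 X38.4230 Y105.8349
G01 X124.0120 Y23.3800
G01 X45.4863 Y99.8389
M5
G00 X88.8049 Y113.9581
M3 S906
G01 X114.8719 Y113.1114 F744
G01 X127.1721 Y90.1133
G01 X113.4053 Y67.9621
G01 X87.3383 Y68.8088
G01 X75.0381 Y91.8069
G01 X88.8049 Y113.9581
M5
G00 X166.1334 Y37.6545
M3 S480
G01 X163.5613 Y50.5851 F2015
G01 X156.2367 Y61.5472
G01 X145.2746 Y68.8718
G01 X132.3440 Y71.4439
G01 X119.4134 Y68.8718
G01 X108.4513 Y61.5472
G01 X101.1267 Y50.5851
G01 X98.5546 Y37.6545
G01 X101.1267 Y24.7239
G01 X108.4513 Y13.7618
G01 X119.4134 Y6.4372
G01 X132.3440 Y3.8651
G01 X145.2746 Y6.4372
G01 X156.2367 Y13.7618
G01 X163.5613 Y24.7239
G01 X166.1334 Y37.6545
M5
G00 X101.1268 Y112.1038
M3 S480
G01 X171.1052 Y112.1038 F2015
G01 X171.1052 Y51.7961
G01 X101.1268 Y51.7961
G01 X101.1268 Y112.1038
M5
G00 X65.7136 Y90.3570
M3 S480
G01 X147.0518 Y90.3570 F2015
G01 X147.0518 Y38.4019
G01 X65.7136 Y38.4019
G01 X65.7136 Y90.3570
M5
G00 X43.7081 Y79.7515
M3 S480
G01 X76.4621 Y79.7515 F2015
G01 X76.4621 Y37.5192
G01 X43.7081 Y37.5192
G01 X43.7081 Y79.7515
M5
G00 X26.8698 Y41.7063
M3 S906
G01 X32.8259 Y36.3220 F744
G01 X49.7890 Y37.1049
G01 X73.8431 Y42.7586
G01 X101.0723 Y51.9866
G01 X127.5608 Y63.4921
G01 X149.3927 Y75.9788
G01 X162.6520 Y88.1501
G01 X163.4230 Y98.7094
M5

Since the viewBox matches the mm dimensions, user units are millimetres directly. The only transform is the Y-flip y_m = 122.8722 − y_svg.

Shape 1 is a closed polygon drawn with `<polygon>`. Its stroke #ff00ff means cut at S906, F744. After flipping Y the toolpath is (45.4863,99.8389) → (60.2162,50.2543) → (50.8006,74.8926) → (38.4230,105.8349) → (124.0120,23.3800) → (45.4863,99.8389), returning to the start.

Shape 2 is a regular polygon drawn with `<path>`. Its stroke #ff00ff means cut at S906, F744. After flipping Y the toolpath is (88.8049,113.9581) → (114.8719,113.1114) → (127.1721,90.1133) → (113.4053,67.9621) → (87.3383,68.8088) → (75.0381,91.8069) → (88.8049,113.9581), returning to the start.

Shape 3 is a circle drawn with `<circle>`. Its stroke #008000 means score at S480, F2015. After flipping Y the toolpath is (166.1334,37.6545) → (163.5613,50.5851) → (156.2367,61.5472) → (145.2746,68.8718) → (132.3440,71.4439) → (119.4134,68.8718) → (108.4513,61.5472) → (101.1267,50.5851) → (98.5546,37.6545) → (101.1267,24.7239) → (108.4513,13.7618) → (119.4134,6.4372) → (132.3440,3.8651) → (145.2746,6.4372) → (156.2367,13.7618) → (163.5613,24.7239) → (166.1334,37.6545), returning to the start.

Shape 4 is a rectangle drawn with `<path>`. Its stroke #008000 means score at S480, F2015. After flipping Y the toolpath is (101.1268,112.1038) → (171.1052,112.1038) → (171.1052,51.7961) → (101.1268,51.7961) → (101.1268,112.1038), returning to the start.

Shape 5 is a rectangle drawn with `<rect>`. Its stroke #008000 means score at S480, F2015. After flipping Y the toolpath is (65.7136,90.3570) → (147.0518,90.3570) → (147.0518,38.4019) → (65.7136,38.4019) → (65.7136,90.3570), returning to the start.

Shape 6 is a rectangle drawn with `<path>`. Its stroke #008000 means score at S480, F2015. After flipping Y the toolpath is (43.7081,79.7515) → (76.4621,79.7515) → (76.4621,37.5192) → (43.7081,37.5192) → (43.7081,79.7515), returning to the start.

Shape 7 is a cubic bezier drawn with `<path>`. Its stroke #ff00ff means cut at S906, F744. After flipping Y the toolpath is (26.8698,41.7063) → (32.8259,36.3220) → (49.7890,37.1049) → (73.8431,42.7586) → (101.0723,51.9866) → (127.5608,63.4921) → (149.3927,75.9788) → (162.6520,88.1501) → (163.4230,98.7094).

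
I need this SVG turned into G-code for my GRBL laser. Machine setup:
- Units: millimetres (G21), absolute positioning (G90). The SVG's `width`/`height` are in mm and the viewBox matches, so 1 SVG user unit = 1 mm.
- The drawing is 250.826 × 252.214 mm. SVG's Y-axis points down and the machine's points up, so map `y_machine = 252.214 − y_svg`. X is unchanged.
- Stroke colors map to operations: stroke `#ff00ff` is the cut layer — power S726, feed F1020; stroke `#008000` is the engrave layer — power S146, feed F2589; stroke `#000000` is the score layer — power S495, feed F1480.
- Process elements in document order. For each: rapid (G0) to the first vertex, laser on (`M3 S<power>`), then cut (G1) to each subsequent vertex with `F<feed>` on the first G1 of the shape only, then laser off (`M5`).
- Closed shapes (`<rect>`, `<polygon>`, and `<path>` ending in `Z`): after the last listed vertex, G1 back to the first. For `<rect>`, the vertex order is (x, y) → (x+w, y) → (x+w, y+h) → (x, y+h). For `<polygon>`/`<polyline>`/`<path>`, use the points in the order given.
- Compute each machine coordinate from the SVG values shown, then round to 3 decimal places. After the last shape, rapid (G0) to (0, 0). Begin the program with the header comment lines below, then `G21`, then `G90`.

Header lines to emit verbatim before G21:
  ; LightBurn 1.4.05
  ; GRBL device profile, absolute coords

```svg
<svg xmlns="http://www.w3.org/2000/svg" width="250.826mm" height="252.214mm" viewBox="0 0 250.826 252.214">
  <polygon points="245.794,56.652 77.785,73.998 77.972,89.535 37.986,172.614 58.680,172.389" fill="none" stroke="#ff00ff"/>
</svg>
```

Since the viewBox matches the mm dimensions, user units are millimetres directly. The only transform is the Y-flip y_m = 252.214 − y_svg.

Shape 1 is a closed polygon drawn with `<polygon>`. Its stroke #ff00ff means cut at S726, F1020. After flipping Y the toolpath is (245.794,195.562) → (77.785,178.216) → (77.972,162.679) → (37.986,79.600) → (58.680,79.825) → (245.794,195.562), returning to the start.

; LightBurn 1.4.05
; GRBL device profile, absolute coords
G21
G90
G0 X245.794 Y195.562
M3 S726
G1 X77.785 Y178.216 F1020
G1 X77.972 Y162.679
G1 X37.986 Y79.600
G1 X58.680 Y79.825
G1 X245.794 Y195.562
M5
G0 X0.000 Y0.000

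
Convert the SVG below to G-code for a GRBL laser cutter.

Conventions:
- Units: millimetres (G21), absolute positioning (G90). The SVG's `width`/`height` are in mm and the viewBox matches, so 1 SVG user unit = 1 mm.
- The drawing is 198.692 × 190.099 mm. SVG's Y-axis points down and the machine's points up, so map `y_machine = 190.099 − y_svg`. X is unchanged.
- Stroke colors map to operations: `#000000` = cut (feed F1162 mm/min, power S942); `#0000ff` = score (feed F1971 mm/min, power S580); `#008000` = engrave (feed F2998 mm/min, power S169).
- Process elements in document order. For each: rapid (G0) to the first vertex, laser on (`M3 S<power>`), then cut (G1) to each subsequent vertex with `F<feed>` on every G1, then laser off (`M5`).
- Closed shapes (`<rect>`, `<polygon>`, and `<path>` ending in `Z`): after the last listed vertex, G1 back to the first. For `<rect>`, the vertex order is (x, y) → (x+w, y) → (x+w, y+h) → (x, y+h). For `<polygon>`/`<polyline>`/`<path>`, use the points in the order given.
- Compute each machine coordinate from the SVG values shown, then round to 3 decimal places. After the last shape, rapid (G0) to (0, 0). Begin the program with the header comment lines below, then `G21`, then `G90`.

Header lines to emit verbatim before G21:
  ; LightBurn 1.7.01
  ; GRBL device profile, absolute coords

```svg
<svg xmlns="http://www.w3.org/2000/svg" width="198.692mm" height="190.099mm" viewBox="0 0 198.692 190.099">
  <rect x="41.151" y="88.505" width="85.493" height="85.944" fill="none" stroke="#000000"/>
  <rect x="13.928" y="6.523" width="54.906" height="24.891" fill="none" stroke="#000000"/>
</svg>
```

; LightBurn 1.7.01
; GRBL device profile, absolute coords
G21
G90
G0 X41.151 Y101.594
M3 S942
G1 X126.644 Y101.594 F1162
G1 X126.644 Y15.650 F1162
G1 X41.151 Y15.650 F1162
G1 X41.151 Y101.594 F1162
M5
G0 X13.928 Y183.576
M3 S942
G1 X68.834 Y183.576 F1162
G1 X68.834 Y158.685 F1162
G1 X13.928 Y158.685 F1162
G1 X13.928 Y183.576 F1162
M5
G0 X0.000 Y0.000

1 u = 1 mm; y_m = 190.099 − y.

[1] `<rect>` rectangle, #000000→cut S942 F1162: (41.151,101.594) → (126.644,101.594) → (126.644,15.650) → (41.151,15.650) → (41.151,101.594) (closed)

[2] `<rect>` rectangle, #000000→cut S942 F1162: (13.928,183.576) → (68.834,183.576) → (68.834,158.685) → (13.928,158.685) → (13.928,183.576) (closed)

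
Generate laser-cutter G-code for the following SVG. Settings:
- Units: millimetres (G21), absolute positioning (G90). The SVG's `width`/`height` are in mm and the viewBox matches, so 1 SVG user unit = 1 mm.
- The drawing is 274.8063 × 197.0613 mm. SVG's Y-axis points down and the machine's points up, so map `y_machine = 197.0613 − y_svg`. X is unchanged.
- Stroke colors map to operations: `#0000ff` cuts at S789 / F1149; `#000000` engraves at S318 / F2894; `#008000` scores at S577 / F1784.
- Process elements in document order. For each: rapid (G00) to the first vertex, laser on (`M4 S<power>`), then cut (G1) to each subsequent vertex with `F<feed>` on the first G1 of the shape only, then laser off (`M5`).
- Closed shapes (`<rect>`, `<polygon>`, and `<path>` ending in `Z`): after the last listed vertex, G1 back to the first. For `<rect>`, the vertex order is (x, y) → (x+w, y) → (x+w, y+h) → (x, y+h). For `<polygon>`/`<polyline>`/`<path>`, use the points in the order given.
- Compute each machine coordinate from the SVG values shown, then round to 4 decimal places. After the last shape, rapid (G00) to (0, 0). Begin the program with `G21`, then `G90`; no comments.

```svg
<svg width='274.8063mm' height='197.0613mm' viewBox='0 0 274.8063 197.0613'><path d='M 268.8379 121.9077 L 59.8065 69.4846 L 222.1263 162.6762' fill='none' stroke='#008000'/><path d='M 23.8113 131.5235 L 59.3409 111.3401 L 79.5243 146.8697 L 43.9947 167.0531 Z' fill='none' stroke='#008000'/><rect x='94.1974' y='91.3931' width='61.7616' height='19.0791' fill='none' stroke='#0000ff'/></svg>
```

1 u = 1 mm; y_m = 197.0613 − y.

[1] `<path>` open polyline, #008000→score S577 F1784: (268.8379,75.1536) → (59.8065,127.5767) → (222.1263,34.3851)

[2] `<path>` regular polygon, #008000→score S577 F1784: (23.8113,65.5378) → (59.3409,85.7212) → (79.5243,50.1916) → (43.9947,30.0082) → (23.8113,65.5378) (closed)

[3] `<rect>` rectangle, #0000ff→cut S789 F1149: (94.1974,105.6682) → (155.9590,105.6682) → (155.9590,86.5891) → (94.1974,86.5891) → (94.1974,105.6682) (closed)

G21
G90
G00 X268.8379 Y75.1536
M4 S577
G1 X59.8065 Y127.5767 F1784
G1 X222.1263 Y34.3851
M5
G00 X23.8113 Y65.5378
M4 S577
G1 X59.3409 Y85.7212 F1784
G1 X79.5243 Y50.1916
G1 X43.9947 Y30.0082
G1 X23.8113 Y65.5378
M5
G00 X94.1974 Y105.6682
M4 S789
G1 X155.9590 Y105.6682 F1149
G1 X155.9590 Y86.5891
G1 X94.1974 Y86.5891
G1 X94.1974 Y105.6682
M5
G00 X0.0000 Y0.0000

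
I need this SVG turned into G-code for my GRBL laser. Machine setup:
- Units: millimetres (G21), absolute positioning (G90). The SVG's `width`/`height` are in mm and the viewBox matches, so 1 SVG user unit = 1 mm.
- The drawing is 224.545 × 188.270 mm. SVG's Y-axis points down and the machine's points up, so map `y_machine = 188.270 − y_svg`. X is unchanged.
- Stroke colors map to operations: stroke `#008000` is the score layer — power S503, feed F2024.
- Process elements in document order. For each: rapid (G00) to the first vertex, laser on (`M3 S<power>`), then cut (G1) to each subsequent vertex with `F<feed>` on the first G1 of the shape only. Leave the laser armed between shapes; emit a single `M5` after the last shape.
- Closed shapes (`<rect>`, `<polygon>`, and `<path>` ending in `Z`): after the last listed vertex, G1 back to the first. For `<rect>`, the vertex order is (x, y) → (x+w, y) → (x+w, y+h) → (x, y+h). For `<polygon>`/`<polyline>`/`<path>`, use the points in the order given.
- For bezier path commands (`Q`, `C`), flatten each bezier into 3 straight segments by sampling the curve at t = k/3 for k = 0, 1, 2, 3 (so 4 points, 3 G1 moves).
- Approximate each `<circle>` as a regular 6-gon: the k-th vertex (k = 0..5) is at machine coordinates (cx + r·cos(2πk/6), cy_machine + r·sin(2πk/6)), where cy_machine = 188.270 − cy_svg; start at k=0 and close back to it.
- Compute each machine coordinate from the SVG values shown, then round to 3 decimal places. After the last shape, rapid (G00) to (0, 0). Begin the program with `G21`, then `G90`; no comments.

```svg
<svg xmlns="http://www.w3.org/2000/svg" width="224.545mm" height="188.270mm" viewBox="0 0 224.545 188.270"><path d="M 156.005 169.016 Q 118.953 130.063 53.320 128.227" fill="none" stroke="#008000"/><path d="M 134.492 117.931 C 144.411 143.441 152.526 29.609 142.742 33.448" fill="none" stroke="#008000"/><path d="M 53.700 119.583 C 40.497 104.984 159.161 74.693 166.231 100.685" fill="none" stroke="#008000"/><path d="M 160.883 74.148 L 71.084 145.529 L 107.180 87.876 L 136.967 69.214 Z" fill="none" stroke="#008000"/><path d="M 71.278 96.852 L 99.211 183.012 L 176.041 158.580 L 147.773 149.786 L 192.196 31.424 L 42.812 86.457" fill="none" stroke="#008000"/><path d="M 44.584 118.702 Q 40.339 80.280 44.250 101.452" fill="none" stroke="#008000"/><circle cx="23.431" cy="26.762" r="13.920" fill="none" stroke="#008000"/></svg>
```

G21
G90
G00 X156.005 Y19.254
M3 S503
G1 X128.128 Y41.099 F2024
G1 X93.900 Y54.695
G1 X53.320 Y60.043
G00 X134.492 Y70.339
M3 S503
G1 X143.214 Y81.757 F2024
G1 X147.156 Y128.956
G1 X142.742 Y154.822
G00 X53.700 Y68.687
M3 S503
G1 X75.436 Y85.851 F2024
G1 X130.980 Y97.482
G1 X166.231 Y87.585
G00 X160.883 Y114.122
M3 S503
G1 X71.084 Y42.741 F2024
G1 X107.180 Y100.394
G1 X136.967 Y119.056
G1 X160.883 Y114.122
G00 X71.278 Y91.418
M3 S503
G1 X99.211 Y5.258 F2024
G1 X176.041 Y29.690
G1 X147.773 Y38.484
G1 X192.196 Y156.846
G1 X42.812 Y101.813
G00 X44.584 Y69.568
M3 S503
G1 X42.660 Y88.561 F2024
G1 X42.549 Y94.311
G1 X44.250 Y86.818
G00 X37.351 Y161.508
M3 S503
G1 X30.391 Y173.563 F2024
G1 X16.471 Y173.563
G1 X9.511 Y161.508
G1 X16.471 Y149.453
G1 X30.391 Y149.453
G1 X37.351 Y161.508
M5
G00 X0.000 Y0.000

viewBox `0 0 224.545 188.270` with mm width/height → 1 unit = 1 mm. Flip: y_m = 188.270 − y_svg.

**Shape 1** — `<path>` quadratic bezier, stroke `#008000` → score (S503, F2024). Control points (SVG): P0=(156.005,169.016), P1=(118.953,130.063), P2=(53.320,128.227); sampled at t=k/3. Machine vertices: (156.005,19.254) → (128.128,41.099) → (93.900,54.695) → (53.320,60.043). Open path.

**Shape 2** — `<path>` cubic bezier, stroke `#008000` → score (S503, F2024). Control points (SVG): P0=(134.492,117.931), P1=(144.411,143.441), P2=(152.526,29.609), P3=(142.742,33.448); sampled at t=k/3. Machine vertices: (134.492,70.339) → (143.214,81.757) → (147.156,128.956) → (142.742,154.822). Open path.

**Shape 3** — `<path>` cubic bezier, stroke `#008000` → score (S503, F2024). Control points (SVG): P0=(53.700,119.583), P1=(40.497,104.984), P2=(159.161,74.693), P3=(166.231,100.685); sampled at t=k/3. Machine vertices: (53.700,68.687) → (75.436,85.851) → (130.980,97.482) → (166.231,87.585). Open path.

**Shape 4** — `<path>` closed polygon, stroke `#008000` → score (S503, F2024). Machine vertices: (160.883,114.122) → (71.084,42.741) → (107.180,100.394) → (136.967,119.056) → (160.883,114.122). Closed: final G1 returns to the first vertex.

**Shape 5** — `<path>` open polyline, stroke `#008000` → score (S503, F2024). Machine vertices: (71.278,91.418) → (99.211,5.258) → (176.041,29.690) → (147.773,38.484) → (192.196,156.846) → (42.812,101.813). Open path.

**Shape 6** — `<path>` quadratic bezier, stroke `#008000` → score (S503, F2024). Control points (SVG): P0=(44.584,118.702), P1=(40.339,80.280), P2=(44.250,101.452); sampled at t=k/3. Machine vertices: (44.584,69.568) → (42.660,88.561) → (42.549,94.311) → (44.250,86.818). Open path.

**Shape 7** — `<circle>` circle, stroke `#008000` → score (S503, F2024). Machine vertices: (37.351,161.508) → (30.391,173.563) → (16.471,173.563) → (9.511,161.508) → (16.471,149.453) → (30.391,149.453) → (37.351,161.508). Closed: final G1 returns to the first vertex.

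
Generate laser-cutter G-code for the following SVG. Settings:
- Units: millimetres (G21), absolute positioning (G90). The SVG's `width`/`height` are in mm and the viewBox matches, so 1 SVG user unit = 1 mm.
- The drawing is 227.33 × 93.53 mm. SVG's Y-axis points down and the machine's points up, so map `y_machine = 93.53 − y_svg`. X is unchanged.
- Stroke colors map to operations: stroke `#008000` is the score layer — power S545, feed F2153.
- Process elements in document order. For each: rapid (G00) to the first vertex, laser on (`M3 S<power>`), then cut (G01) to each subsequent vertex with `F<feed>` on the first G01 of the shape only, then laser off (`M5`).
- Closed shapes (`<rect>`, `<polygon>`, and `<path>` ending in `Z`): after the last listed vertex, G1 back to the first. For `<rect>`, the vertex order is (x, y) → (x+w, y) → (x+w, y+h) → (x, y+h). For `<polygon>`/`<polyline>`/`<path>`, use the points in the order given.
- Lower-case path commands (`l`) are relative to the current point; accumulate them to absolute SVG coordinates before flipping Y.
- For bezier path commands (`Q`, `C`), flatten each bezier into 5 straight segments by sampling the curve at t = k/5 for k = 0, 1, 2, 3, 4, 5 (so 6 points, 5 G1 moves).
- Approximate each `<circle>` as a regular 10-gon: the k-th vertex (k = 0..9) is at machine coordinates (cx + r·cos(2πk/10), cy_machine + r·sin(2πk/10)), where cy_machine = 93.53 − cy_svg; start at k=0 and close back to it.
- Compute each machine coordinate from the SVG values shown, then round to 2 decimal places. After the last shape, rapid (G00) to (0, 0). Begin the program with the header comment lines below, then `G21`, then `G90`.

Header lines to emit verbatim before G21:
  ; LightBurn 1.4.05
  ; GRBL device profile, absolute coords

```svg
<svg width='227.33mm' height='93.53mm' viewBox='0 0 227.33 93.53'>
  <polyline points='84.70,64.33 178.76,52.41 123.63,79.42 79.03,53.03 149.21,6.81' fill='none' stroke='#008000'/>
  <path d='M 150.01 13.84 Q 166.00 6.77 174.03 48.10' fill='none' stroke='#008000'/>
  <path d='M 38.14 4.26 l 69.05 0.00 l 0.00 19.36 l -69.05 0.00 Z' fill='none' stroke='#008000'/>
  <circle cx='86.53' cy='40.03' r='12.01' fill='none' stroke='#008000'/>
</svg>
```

; LightBurn 1.4.05
; GRBL device profile, absolute coords
G21
G90
G00 X84.70 Y29.20
M3 S545
G01 X178.76 Y41.12 F2153
G01 X123.63 Y14.11
G01 X79.03 Y40.50
G01 X149.21 Y86.72
M5
G00 X150.01 Y79.69
M3 S545
G01 X156.09 Y80.58 F2153
G01 X161.53 Y77.60
G01 X166.33 Y70.75
G01 X170.50 Y60.03
G01 X174.03 Y45.43
M5
G00 X38.14 Y89.27
M3 S545
G01 X107.19 Y89.27 F2153
G01 X107.19 Y69.91
G01 X38.14 Y69.91
G01 X38.14 Y89.27
M5
G00 X98.54 Y53.50
M3 S545
G01 X96.25 Y60.56 F2153
G01 X90.24 Y64.92
G01 X82.82 Y64.92
G01 X76.81 Y60.56
G01 X74.52 Y53.50
G01 X76.81 Y46.44
G01 X82.82 Y42.08
G01 X90.24 Y42.08
G01 X96.25 Y46.44
G01 X98.54 Y53.50
M5
G00 X0.00 Y0.00

viewBox `0 0 227.33 93.53` with mm width/height → 1 unit = 1 mm. Flip: y_m = 93.53 − y_svg.

**Shape 1** — `<polyline>` open polyline, stroke `#008000` → score (S545, F2153). Machine vertices: (84.70,29.20) → (178.76,41.12) → (123.63,14.11) → (79.03,40.50) → (149.21,86.72). Open path.

**Shape 2** — `<path>` quadratic bezier, stroke `#008000` → score (S545, F2153). Control points (SVG): P0=(150.01,13.84), P1=(166.00,6.77), P2=(174.03,48.10); sampled at t=k/5. Machine vertices: (150.01,79.69) → (156.09,80.58) → (161.53,77.60) → (166.33,70.75) → (170.50,60.03) → (174.03,45.43). Open path.

**Shape 3** — `<path>` rectangle, stroke `#008000` → score (S545, F2153). Machine vertices: (38.14,89.27) → (107.19,89.27) → (107.19,69.91) → (38.14,69.91) → (38.14,89.27). Closed: final G1 returns to the first vertex.

**Shape 4** — `<circle>` circle, stroke `#008000` → score (S545, F2153). Machine vertices: (98.54,53.50) → (96.25,60.56) → (90.24,64.92) → (82.82,64.92) → (76.81,60.56) → (74.52,53.50) → (76.81,46.44) → (82.82,42.08) → (90.24,42.08) → (96.25,46.44) → (98.54,53.50). Closed: final G1 returns to the first vertex.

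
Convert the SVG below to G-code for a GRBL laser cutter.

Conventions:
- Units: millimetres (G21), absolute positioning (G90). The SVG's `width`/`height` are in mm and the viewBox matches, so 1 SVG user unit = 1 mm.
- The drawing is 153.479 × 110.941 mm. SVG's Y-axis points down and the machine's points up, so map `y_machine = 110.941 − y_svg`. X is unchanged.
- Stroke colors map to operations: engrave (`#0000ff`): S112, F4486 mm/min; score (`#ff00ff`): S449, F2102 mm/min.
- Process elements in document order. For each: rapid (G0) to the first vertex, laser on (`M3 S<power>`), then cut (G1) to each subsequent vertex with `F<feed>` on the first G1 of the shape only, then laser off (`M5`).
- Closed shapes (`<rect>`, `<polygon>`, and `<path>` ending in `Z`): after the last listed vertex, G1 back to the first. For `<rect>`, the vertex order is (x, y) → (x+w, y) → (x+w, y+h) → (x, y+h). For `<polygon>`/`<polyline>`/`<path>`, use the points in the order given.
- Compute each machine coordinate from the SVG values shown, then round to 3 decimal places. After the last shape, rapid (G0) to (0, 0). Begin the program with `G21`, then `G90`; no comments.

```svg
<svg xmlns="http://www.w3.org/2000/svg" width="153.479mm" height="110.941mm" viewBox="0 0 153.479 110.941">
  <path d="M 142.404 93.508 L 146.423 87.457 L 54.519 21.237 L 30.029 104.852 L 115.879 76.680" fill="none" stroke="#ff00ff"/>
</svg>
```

G21
G90
G0 X142.404 Y17.433
M3 S449
G1 X146.423 Y23.484 F2102
G1 X54.519 Y89.704
G1 X30.029 Y6.089
G1 X115.879 Y34.261
M5
G0 X0.000 Y0.000

Since the viewBox matches the mm dimensions, user units are millimetres directly. The only transform is the Y-flip y_m = 110.941 − y_svg.

Shape 1 is a open polyline drawn with `<path>`. Its stroke #ff00ff means score at S449, F2102. After flipping Y the toolpath is (142.404,17.433) → (146.423,23.484) → (54.519,89.704) → (30.029,6.089) → (115.879,34.261).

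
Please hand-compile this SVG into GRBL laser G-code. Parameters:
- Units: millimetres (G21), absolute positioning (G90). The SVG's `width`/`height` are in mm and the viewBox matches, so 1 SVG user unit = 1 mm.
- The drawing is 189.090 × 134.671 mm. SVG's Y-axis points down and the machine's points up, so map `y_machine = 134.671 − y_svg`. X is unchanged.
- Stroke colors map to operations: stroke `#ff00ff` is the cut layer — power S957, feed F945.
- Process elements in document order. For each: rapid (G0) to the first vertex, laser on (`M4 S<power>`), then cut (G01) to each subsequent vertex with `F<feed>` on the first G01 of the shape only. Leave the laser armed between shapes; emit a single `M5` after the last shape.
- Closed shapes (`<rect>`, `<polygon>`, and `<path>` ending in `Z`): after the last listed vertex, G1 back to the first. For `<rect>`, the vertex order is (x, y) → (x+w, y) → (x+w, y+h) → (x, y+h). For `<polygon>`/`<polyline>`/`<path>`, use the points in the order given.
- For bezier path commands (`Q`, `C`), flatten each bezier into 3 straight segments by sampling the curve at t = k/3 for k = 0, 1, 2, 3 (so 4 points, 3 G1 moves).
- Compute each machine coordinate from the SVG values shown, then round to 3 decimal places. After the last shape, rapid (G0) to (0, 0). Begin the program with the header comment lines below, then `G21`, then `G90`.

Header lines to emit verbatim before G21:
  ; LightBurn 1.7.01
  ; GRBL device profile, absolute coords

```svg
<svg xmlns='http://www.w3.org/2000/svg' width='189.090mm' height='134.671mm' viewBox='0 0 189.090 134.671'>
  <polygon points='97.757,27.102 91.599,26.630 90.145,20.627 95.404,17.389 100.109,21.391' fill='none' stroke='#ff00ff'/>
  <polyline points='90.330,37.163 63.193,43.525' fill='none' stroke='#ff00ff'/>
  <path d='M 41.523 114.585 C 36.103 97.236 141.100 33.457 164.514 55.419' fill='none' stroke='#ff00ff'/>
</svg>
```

; LightBurn 1.7.01
; GRBL device profile, absolute coords
G21
G90
G0 X97.757 Y107.569
M4 S957
G01 X91.599 Y108.041 F945
G01 X90.145 Y114.044
G01 X95.404 Y117.282
G01 X100.109 Y113.280
G01 X97.757 Y107.569
G0 X90.330 Y97.508
M4 S957
G01 X63.193 Y91.146 F945
G0 X41.523 Y20.086
M4 S957
G01 X65.798 Y48.016 F945
G01 X121.017 Y77.529
G01 X164.514 Y79.252
M5
G0 X0.000 Y0.000

Since the viewBox matches the mm dimensions, user units are millimetres directly. The only transform is the Y-flip y_m = 134.671 − y_svg.

Shape 1 is a regular polygon drawn with `<polygon>`. Its stroke #ff00ff means cut at S957, F945. After flipping Y the toolpath is (97.757,107.569) → (91.599,108.041) → (90.145,114.044) → (95.404,117.282) → (100.109,113.280) → (97.757,107.569), returning to the start.

Shape 2 is a line segment drawn with `<polyline>`. Its stroke #ff00ff means cut at S957, F945. After flipping Y the toolpath is (90.330,97.508) → (63.193,91.146).

Shape 3 is a cubic bezier drawn with `<path>`. Its stroke #ff00ff means cut at S957, F945. After flipping Y the toolpath is (41.523,20.086) → (65.798,48.016) → (121.017,77.529) → (164.514,79.252).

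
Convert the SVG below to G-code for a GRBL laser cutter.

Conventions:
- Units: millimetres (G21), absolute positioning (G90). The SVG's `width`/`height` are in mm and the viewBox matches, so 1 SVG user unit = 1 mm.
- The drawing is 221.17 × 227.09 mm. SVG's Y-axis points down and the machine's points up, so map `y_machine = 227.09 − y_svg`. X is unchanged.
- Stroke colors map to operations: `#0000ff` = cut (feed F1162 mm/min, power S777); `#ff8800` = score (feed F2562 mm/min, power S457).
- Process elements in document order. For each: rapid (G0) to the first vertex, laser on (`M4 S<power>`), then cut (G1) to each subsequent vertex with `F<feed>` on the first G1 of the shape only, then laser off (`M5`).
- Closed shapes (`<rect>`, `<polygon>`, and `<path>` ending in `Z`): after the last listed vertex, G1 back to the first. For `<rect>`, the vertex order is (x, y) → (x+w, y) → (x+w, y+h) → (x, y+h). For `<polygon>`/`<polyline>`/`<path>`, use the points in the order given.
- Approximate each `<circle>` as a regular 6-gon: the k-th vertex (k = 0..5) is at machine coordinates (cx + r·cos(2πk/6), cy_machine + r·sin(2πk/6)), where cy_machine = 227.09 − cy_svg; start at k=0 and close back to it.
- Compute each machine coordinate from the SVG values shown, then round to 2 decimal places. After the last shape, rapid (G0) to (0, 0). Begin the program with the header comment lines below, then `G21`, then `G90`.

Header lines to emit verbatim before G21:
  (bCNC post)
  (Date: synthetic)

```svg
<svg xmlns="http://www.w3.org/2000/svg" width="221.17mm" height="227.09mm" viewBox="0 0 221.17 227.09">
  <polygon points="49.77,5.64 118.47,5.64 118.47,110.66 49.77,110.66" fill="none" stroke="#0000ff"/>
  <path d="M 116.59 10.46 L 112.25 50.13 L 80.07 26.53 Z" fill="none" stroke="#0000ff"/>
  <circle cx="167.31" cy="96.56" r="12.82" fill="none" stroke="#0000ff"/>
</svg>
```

(bCNC post)
(Date: synthetic)
G21
G90
G0 X49.77 Y221.45
M4 S777
G1 X118.47 Y221.45 F1162
G1 X118.47 Y116.43
G1 X49.77 Y116.43
G1 X49.77 Y221.45
M5
G0 X116.59 Y216.63
M4 S777
G1 X112.25 Y176.96 F1162
G1 X80.07 Y200.56
G1 X116.59 Y216.63
M5
G0 X180.13 Y130.53
M4 S777
G1 X173.72 Y141.63 F1162
G1 X160.90 Y141.63
G1 X154.49 Y130.53
G1 X160.90 Y119.43
G1 X173.72 Y119.43
G1 X180.13 Y130.53
M5
G0 X0.00 Y0.00

Since the viewBox matches the mm dimensions, user units are millimetres directly. The only transform is the Y-flip y_m = 227.09 − y_svg.

Shape 1 is a rectangle drawn with `<polygon>`. Its stroke #0000ff means cut at S777, F1162. After flipping Y the toolpath is (49.77,221.45) → (118.47,221.45) → (118.47,116.43) → (49.77,116.43) → (49.77,221.45), returning to the start.

Shape 2 is a regular polygon drawn with `<path>`. Its stroke #0000ff means cut at S777, F1162. After flipping Y the toolpath is (116.59,216.63) → (112.25,176.96) → (80.07,200.56) → (116.59,216.63), returning to the start.

Shape 3 is a circle drawn with `<circle>`. Its stroke #0000ff means cut at S777, F1162. After flipping Y the toolpath is (180.13,130.53) → (173.72,141.63) → (160.90,141.63) → (154.49,130.53) → (160.90,119.43) → (173.72,119.43) → (180.13,130.53), returning to the start.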